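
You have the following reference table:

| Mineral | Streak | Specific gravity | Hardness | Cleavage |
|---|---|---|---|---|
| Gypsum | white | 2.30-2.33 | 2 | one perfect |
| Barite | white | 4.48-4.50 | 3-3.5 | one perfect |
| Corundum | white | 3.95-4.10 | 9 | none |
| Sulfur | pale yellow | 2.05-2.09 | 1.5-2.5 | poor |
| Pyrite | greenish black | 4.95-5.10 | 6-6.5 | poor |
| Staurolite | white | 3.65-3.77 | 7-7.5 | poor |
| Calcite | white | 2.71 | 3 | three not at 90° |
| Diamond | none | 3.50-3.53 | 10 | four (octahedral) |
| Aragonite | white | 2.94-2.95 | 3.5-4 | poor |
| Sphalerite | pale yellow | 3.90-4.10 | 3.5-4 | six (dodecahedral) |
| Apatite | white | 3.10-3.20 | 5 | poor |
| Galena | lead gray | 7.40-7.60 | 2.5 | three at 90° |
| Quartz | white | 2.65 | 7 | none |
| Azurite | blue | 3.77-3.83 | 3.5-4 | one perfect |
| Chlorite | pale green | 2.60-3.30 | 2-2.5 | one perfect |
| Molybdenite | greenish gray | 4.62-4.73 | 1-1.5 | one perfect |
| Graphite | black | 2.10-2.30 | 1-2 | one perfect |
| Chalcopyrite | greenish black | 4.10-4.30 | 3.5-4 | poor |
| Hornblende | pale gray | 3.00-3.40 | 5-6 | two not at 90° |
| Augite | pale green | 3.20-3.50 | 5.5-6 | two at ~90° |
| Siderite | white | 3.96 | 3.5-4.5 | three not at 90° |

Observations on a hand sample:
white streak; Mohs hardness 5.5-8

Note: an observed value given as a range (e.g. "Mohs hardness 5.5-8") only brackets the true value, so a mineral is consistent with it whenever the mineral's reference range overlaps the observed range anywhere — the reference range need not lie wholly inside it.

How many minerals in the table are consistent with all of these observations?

2

White streak: only Gypsum, Barite, Corundum, Staurolite, Calcite, Aragonite, Apatite, Quartz, Siderite remain.
Mohs hardness 5.5-8: only Staurolite, Quartz remain.
The minerals that satisfy all observations are Quartz, Staurolite.
That is 2 minerals.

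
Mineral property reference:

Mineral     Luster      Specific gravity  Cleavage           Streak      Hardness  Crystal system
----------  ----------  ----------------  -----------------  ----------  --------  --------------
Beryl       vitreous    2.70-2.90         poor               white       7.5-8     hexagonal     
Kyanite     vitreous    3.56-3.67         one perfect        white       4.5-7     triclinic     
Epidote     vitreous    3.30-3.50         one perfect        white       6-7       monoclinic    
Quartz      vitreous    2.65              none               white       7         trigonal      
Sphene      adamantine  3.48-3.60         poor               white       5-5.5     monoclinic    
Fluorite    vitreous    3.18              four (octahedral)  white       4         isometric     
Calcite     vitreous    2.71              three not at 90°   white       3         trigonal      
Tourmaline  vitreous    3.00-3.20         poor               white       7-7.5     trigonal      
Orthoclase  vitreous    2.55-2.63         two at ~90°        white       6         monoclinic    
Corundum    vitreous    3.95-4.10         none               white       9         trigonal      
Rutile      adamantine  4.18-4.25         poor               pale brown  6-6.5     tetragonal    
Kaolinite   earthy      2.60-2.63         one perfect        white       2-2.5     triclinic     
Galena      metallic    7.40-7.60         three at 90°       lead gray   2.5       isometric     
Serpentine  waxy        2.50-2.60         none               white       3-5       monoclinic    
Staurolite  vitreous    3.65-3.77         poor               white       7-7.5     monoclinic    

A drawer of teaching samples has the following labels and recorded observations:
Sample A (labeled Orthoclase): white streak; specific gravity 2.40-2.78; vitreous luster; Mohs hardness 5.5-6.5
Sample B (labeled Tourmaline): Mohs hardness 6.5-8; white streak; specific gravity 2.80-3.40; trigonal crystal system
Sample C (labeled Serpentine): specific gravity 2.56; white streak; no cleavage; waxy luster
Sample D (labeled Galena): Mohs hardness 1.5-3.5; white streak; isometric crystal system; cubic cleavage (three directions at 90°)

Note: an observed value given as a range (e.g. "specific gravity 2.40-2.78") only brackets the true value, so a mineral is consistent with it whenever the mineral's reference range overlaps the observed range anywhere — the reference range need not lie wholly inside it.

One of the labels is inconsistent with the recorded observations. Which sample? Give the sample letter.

D

Sample A: every observation is compatible with the reference values for Orthoclase.
Sample B: every observation is compatible with the reference values for Tourmaline.
Sample C: every observation is compatible with the reference values for Serpentine.
Sample D: white streak is outside the reference for Galena (lead gray streak) — mislabeled.
Sample D is the mislabeled one.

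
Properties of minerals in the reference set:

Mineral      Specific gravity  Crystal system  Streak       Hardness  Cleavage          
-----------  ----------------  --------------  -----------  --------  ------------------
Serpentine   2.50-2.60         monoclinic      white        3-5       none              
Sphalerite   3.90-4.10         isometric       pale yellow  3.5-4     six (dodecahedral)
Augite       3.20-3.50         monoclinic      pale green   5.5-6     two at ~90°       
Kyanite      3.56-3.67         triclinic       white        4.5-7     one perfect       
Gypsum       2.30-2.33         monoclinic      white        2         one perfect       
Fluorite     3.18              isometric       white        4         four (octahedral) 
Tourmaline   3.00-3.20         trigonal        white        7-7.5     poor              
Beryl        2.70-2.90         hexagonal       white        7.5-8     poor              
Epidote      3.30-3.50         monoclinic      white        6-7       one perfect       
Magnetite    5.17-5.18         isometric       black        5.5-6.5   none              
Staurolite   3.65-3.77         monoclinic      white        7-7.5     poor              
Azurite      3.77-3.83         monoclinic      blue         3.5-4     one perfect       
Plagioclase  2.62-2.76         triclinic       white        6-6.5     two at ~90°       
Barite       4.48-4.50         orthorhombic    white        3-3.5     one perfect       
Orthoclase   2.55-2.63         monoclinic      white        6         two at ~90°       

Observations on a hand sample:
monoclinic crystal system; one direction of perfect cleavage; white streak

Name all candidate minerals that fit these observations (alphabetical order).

Monoclinic crystal system — narrows the field to Serpentine, Augite, Gypsum, Epidote, Staurolite, Azurite, Orthoclase.
One direction of perfect cleavage — leaves Gypsum, Epidote, Azurite.
White streak eliminates Azurite.
Consistent with every observation: Epidote, Gypsum.

Epidote, Gypsum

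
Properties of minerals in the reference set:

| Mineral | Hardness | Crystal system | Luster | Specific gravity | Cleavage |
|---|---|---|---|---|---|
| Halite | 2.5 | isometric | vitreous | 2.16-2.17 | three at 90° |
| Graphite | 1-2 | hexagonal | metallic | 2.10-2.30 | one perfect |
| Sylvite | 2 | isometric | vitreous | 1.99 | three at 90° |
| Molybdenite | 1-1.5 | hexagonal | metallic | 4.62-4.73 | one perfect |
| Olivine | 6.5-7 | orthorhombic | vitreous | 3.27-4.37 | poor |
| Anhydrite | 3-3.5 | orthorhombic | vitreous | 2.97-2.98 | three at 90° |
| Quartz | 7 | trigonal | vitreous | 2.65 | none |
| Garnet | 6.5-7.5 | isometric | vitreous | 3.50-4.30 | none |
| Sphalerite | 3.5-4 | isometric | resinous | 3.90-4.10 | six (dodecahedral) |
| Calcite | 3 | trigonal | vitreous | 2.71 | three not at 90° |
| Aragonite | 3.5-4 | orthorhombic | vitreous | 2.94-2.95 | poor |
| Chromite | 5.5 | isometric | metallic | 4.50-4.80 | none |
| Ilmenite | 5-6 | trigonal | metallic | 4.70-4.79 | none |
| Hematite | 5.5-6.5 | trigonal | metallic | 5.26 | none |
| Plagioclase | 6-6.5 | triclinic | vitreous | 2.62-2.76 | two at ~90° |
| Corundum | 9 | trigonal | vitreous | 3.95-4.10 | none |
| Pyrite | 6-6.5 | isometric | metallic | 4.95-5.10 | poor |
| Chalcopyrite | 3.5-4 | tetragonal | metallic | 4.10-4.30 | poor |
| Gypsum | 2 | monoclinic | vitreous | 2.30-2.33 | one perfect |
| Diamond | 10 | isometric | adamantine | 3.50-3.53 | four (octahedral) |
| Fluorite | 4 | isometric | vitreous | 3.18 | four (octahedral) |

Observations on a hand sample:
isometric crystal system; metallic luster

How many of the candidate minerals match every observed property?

Isometric crystal system — Halite, Sylvite, Garnet, Sphalerite, Chromite, Pyrite, Diamond, Fluorite remain.
Metallic luster — narrows the field to Chromite, Pyrite.
Consistent with every observation: Chromite, Pyrite.
That is 2 minerals.

2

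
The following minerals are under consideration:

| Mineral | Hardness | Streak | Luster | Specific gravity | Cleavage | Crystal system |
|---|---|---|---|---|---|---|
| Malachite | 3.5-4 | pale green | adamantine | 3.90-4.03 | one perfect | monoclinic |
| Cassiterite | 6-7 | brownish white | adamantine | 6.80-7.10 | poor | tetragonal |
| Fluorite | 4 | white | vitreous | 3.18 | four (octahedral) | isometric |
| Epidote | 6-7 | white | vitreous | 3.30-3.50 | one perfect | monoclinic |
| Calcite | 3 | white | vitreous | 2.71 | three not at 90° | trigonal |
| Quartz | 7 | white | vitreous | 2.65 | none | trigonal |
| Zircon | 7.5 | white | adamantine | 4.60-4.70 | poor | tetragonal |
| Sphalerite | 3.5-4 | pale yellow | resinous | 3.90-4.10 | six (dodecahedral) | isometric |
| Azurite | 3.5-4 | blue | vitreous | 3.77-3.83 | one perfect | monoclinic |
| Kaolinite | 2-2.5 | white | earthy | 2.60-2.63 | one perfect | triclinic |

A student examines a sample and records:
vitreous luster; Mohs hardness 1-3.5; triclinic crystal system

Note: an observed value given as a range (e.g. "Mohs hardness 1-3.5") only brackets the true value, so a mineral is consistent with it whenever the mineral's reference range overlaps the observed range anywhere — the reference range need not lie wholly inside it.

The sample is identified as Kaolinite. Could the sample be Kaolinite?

Inconsistent

Vitreous luster — Kaolinite has earthy luster; a mismatch.
Mohs hardness 1-3.5 — fits Kaolinite (hardness 2-2.5).
Triclinic crystal system — fits Kaolinite (triclinic system).
Kaolinite is excluded by the luster.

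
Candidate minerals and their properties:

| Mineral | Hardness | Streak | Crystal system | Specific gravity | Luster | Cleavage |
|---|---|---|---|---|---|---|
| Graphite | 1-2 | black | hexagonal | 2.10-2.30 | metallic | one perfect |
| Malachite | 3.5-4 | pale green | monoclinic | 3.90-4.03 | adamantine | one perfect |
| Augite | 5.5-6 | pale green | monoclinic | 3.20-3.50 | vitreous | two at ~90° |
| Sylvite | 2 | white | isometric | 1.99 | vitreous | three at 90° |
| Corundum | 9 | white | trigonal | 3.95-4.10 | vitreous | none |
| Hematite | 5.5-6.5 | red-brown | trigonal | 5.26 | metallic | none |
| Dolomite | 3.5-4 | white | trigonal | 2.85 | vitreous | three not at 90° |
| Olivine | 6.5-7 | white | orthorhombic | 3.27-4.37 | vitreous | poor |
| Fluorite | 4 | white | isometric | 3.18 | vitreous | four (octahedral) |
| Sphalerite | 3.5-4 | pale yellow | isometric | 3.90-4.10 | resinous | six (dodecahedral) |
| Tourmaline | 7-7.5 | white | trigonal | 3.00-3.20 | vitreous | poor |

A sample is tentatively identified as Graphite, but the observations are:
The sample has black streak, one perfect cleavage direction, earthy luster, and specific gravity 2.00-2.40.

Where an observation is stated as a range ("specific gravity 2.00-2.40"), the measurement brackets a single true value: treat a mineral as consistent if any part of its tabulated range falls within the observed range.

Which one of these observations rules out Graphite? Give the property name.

luster

Black streak: Graphite has black streak — matches.
One perfect cleavage direction: Graphite has cleavage one perfect — matches.
Earthy luster: Graphite has metallic luster — inconsistent.
Specific gravity 2.00-2.40: Graphite has SG 2.10-2.30 — matches.
The luster is the one property that does not fit.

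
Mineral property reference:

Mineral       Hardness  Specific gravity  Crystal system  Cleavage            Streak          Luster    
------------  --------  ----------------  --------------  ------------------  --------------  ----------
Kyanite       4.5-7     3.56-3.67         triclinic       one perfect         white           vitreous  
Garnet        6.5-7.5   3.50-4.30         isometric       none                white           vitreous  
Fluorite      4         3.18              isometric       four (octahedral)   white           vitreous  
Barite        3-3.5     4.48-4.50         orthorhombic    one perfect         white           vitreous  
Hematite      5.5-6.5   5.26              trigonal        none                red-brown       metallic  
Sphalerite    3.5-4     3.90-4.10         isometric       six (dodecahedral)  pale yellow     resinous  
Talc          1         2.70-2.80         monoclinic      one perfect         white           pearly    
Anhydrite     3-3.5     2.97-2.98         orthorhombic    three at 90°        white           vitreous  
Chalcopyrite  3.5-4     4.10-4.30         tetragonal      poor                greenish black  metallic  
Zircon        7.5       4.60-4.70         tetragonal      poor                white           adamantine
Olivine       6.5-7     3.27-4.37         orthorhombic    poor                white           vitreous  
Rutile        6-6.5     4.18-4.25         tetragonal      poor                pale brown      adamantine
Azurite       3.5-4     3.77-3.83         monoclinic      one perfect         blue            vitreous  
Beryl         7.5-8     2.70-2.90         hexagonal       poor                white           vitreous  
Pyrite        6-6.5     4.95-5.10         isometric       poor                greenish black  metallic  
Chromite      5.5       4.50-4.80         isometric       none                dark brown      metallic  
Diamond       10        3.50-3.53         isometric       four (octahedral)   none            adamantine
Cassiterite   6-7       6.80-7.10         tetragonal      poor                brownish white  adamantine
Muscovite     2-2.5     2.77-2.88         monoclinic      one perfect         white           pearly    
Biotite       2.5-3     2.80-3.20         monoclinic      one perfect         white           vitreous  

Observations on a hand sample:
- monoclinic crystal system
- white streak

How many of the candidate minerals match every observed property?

Monoclinic crystal system — leaves Talc, Azurite, Muscovite, Biotite.
White streak rules out Azurite.
Consistent with every observation: Biotite, Muscovite, Talc.
That is 3 minerals.

3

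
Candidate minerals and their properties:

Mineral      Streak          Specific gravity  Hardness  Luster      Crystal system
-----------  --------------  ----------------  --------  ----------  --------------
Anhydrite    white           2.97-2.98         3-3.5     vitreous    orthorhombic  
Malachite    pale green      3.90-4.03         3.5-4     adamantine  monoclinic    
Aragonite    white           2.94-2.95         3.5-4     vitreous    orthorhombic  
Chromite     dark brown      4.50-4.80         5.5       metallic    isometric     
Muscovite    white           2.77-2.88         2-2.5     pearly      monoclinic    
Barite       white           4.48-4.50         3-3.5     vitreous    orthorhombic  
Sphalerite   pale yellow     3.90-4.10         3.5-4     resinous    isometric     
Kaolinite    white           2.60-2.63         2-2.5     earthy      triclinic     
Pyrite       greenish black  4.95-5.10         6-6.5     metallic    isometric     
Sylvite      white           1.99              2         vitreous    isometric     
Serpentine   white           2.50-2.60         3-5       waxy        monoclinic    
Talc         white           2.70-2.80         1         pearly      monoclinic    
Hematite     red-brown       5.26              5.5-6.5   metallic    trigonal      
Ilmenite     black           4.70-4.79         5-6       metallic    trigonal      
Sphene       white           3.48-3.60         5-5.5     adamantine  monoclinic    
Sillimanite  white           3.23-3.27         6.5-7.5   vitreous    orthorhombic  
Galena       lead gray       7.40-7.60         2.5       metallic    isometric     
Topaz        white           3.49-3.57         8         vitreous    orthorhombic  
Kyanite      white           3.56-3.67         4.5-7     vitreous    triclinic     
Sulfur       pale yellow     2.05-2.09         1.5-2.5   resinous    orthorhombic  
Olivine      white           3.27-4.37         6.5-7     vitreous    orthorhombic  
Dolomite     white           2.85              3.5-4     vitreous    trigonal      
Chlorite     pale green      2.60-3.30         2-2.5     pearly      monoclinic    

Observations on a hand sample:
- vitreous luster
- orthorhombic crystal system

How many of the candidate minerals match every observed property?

Vitreous luster: narrows the field to Anhydrite, Aragonite, Barite, Sylvite, Sillimanite, Topaz, Kyanite, Olivine, Dolomite.
Orthorhombic crystal system excludes Sylvite, Kyanite, Dolomite.
The minerals that satisfy all observations are Anhydrite, Aragonite, Barite, Olivine, Sillimanite, Topaz.
That is 6 minerals.

6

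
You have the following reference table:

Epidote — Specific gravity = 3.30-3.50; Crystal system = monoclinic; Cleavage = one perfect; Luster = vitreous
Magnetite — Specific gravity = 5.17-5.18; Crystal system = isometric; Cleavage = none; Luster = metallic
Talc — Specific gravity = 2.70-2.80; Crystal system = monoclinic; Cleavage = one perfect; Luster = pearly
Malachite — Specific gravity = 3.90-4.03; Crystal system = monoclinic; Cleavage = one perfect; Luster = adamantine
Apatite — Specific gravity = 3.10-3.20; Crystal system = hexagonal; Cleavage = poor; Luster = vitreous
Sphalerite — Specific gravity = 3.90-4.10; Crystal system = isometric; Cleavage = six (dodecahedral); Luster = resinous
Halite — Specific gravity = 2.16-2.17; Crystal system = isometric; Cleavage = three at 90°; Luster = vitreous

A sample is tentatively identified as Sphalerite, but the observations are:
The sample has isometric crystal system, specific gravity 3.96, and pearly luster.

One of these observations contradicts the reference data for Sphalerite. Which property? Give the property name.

Isometric crystal system: Sphalerite has isometric system — agrees.
Specific gravity 3.96: Sphalerite has SG 3.90-4.10 — agrees.
Pearly luster: Sphalerite has resinous luster — inconsistent.
The luster is the one property that does not fit.

luster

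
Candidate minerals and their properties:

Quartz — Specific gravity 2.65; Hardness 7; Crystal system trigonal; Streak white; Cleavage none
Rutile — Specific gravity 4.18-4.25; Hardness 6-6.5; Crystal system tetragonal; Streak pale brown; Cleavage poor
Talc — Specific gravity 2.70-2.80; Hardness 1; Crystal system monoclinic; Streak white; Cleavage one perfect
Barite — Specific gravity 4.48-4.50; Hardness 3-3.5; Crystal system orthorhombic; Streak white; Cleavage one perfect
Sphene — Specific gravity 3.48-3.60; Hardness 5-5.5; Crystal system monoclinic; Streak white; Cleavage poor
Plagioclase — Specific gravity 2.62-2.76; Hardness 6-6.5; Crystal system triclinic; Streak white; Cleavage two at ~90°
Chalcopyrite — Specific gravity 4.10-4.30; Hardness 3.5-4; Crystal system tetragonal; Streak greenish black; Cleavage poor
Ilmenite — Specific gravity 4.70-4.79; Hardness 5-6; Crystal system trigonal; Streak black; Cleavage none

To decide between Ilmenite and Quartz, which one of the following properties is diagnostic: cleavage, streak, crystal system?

Cleavage: both none — same for both.
Streak: Ilmenite black, Quartz white — these differ.
Crystal system: both trigonal — same for both.
Only streak differs between Ilmenite and Quartz among the listed tests.

streak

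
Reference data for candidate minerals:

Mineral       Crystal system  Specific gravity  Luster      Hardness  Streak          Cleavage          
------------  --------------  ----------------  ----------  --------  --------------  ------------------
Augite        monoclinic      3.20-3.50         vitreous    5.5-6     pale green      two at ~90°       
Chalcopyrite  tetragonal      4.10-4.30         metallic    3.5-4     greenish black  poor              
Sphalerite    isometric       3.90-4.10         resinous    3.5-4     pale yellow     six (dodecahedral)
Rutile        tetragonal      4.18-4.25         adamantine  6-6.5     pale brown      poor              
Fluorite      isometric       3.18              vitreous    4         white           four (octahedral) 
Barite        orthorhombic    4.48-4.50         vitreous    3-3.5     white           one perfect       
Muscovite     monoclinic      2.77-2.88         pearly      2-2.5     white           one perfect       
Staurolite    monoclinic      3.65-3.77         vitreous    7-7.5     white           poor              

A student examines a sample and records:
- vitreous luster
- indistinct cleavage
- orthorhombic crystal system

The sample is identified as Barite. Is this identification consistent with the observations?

Vitreous luster — fits Barite (vitreous luster).
Indistinct cleavage — Barite has cleavage one perfect; inconsistent.
Orthorhombic crystal system — fits Barite (orthorhombic system).
Cleavage alone is enough to reject Barite.

Inconsistent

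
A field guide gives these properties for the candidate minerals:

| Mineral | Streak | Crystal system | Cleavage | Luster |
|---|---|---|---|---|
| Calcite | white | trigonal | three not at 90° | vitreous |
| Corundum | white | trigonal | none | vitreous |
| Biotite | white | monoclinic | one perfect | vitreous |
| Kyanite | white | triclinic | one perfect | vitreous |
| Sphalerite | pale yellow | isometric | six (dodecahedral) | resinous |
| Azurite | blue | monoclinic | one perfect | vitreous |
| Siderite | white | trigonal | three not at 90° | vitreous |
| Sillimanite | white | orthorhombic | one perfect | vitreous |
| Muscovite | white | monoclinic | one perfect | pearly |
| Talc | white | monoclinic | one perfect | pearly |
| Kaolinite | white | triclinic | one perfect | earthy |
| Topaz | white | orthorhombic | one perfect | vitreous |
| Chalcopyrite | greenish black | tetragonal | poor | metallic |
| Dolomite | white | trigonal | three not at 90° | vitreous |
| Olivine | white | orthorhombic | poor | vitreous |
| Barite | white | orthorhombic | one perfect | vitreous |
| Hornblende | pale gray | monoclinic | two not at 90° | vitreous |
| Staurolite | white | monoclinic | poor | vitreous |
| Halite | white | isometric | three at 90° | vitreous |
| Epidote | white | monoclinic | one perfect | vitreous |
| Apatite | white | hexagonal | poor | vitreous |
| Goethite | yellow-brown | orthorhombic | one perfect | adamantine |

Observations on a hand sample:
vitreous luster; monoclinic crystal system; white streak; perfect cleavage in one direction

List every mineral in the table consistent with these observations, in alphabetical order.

Vitreous luster eliminates Sphalerite, Muscovite, Talc, Kaolinite, Chalcopyrite, Goethite.
Monoclinic crystal system: leaves Biotite, Azurite, Hornblende, Staurolite, Epidote.
White streak excludes Azurite, Hornblende.
Perfect cleavage in one direction eliminates Staurolite.
Consistent with every observation: Biotite, Epidote.

Biotite, Epidote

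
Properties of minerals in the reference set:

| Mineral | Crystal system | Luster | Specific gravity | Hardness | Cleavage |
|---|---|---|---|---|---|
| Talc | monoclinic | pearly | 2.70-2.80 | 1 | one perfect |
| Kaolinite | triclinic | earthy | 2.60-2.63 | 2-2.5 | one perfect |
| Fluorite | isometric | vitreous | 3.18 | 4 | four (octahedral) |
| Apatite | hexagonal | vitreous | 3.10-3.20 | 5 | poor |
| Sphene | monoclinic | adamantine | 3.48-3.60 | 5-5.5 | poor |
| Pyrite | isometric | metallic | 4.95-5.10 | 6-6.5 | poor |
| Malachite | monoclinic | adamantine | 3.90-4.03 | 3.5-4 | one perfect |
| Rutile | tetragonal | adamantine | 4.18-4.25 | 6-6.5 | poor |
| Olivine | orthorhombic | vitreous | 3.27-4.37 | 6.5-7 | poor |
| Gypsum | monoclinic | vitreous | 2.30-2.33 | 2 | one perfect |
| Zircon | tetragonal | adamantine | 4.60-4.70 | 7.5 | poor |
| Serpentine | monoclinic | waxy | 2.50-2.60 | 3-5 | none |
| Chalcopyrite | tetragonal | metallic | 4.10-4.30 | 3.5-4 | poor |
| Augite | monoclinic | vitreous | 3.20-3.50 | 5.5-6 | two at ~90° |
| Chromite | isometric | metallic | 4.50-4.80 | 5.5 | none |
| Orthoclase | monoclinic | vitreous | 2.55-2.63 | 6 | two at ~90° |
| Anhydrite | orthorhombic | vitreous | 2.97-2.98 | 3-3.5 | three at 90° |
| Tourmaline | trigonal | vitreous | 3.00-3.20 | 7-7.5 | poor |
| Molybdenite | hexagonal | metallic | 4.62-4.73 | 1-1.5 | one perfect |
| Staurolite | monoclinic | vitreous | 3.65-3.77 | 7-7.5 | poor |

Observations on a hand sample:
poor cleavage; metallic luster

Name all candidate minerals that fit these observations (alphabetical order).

Chalcopyrite, Pyrite

Poor cleavage: leaves Apatite, Sphene, Pyrite, Rutile, Olivine, Zircon, Chalcopyrite, Tourmaline, Staurolite.
Metallic luster: only Pyrite, Chalcopyrite remain.
The minerals that satisfy all observations are Chalcopyrite, Pyrite.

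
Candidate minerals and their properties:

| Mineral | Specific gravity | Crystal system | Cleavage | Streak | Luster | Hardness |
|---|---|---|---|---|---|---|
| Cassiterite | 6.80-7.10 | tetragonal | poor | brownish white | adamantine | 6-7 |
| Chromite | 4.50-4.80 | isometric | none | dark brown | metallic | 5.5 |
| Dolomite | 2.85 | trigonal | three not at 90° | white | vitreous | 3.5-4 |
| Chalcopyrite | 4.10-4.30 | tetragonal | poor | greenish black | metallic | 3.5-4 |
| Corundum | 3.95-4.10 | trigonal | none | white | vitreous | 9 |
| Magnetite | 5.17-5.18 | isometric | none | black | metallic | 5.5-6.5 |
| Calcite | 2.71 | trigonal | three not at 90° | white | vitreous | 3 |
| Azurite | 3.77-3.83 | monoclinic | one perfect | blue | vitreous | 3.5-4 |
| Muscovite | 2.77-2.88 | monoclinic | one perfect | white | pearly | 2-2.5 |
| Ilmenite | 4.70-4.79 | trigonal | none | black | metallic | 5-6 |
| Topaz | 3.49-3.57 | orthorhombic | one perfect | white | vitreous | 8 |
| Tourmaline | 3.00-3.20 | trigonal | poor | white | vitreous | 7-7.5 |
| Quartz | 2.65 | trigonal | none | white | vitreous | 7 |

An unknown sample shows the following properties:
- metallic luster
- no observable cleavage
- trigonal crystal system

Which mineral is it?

Metallic luster: narrows the field to Chromite, Chalcopyrite, Magnetite, Ilmenite.
No observable cleavage is inconsistent with Chalcopyrite.
Trigonal crystal system: Ilmenite remains.
Only Ilmenite satisfies all observations.

Ilmenite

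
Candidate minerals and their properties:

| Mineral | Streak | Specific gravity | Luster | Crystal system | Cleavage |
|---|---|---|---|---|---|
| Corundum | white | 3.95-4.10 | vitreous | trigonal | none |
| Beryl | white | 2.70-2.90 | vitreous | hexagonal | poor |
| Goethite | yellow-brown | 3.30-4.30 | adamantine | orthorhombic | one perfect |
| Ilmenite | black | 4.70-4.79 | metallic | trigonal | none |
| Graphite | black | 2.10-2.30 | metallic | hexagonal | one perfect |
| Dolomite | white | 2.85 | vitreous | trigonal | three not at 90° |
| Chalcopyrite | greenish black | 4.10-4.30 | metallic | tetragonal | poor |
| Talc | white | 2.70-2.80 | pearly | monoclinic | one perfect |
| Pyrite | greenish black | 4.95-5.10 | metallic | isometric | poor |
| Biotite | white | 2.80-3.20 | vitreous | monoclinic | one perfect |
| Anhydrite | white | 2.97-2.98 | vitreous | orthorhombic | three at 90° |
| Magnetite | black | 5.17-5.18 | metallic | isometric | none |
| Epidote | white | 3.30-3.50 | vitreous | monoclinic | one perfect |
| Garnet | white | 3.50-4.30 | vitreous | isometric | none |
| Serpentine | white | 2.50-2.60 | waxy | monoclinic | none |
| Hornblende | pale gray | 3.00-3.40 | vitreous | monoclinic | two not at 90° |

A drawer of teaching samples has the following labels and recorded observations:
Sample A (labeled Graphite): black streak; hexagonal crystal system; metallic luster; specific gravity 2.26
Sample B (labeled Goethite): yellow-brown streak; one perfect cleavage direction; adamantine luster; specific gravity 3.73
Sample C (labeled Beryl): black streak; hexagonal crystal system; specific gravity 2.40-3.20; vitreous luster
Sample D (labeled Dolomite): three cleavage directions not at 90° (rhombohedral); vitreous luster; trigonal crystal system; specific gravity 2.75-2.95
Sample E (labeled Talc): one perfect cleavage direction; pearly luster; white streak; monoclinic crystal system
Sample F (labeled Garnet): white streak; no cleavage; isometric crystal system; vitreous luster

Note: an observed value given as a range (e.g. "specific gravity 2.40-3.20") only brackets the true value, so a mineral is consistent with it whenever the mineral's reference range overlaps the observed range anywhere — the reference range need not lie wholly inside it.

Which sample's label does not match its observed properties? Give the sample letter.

Sample A: nothing contradicts Graphite.
Sample B: nothing contradicts Goethite.
Sample C: black streak is outside the reference for Beryl (white streak) — mislabeled.
Sample D: nothing contradicts Dolomite.
Sample E: nothing contradicts Talc.
Sample F: nothing contradicts Garnet.
Sample C is the mislabeled one.

C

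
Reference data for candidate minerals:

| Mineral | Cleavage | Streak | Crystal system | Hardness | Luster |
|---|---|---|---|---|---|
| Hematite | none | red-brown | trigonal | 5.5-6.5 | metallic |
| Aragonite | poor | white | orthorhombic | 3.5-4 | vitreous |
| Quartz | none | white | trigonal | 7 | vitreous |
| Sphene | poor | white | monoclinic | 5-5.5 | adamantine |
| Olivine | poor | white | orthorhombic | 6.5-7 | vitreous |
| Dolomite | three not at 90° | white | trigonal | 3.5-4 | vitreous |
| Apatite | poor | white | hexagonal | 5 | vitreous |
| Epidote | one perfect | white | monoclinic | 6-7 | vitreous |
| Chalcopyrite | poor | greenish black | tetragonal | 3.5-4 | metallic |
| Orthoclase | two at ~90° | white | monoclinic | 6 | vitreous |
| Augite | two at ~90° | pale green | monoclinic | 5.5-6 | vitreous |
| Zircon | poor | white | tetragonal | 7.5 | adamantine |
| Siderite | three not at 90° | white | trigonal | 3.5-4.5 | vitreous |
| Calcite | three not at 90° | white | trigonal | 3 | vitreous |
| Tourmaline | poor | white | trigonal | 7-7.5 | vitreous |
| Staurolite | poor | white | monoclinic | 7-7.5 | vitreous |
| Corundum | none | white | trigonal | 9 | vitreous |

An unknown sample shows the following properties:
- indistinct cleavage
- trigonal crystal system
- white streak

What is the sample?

Indistinct cleavage — narrows the field to Aragonite, Sphene, Olivine, Apatite, Chalcopyrite, Zircon, Tourmaline, Staurolite.
Trigonal crystal system — only Tourmaline remains.
White streak — no further eliminations.
Only Tourmaline satisfies all observations.

Tourmaline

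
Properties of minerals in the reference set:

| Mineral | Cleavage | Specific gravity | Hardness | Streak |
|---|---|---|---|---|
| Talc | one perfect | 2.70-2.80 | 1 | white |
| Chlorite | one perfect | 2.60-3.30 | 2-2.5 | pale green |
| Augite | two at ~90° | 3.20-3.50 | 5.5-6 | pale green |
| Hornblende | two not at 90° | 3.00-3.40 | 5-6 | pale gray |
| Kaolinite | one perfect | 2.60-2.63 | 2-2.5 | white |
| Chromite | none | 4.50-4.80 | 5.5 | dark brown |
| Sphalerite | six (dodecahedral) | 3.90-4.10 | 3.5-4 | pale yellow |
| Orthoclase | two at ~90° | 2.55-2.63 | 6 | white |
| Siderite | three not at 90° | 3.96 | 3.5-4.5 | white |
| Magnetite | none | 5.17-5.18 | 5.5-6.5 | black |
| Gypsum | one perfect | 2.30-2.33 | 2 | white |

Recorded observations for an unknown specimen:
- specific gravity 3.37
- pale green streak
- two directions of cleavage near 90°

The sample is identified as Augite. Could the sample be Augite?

Specific gravity 3.37 — is consistent with Augite (SG 3.20-3.50).
Pale green streak — is consistent with Augite (pale green streak).
Two directions of cleavage near 90° — is consistent with Augite (cleavage two at ~90°).
Every observed property is compatible with the reference values for Augite.

Consistent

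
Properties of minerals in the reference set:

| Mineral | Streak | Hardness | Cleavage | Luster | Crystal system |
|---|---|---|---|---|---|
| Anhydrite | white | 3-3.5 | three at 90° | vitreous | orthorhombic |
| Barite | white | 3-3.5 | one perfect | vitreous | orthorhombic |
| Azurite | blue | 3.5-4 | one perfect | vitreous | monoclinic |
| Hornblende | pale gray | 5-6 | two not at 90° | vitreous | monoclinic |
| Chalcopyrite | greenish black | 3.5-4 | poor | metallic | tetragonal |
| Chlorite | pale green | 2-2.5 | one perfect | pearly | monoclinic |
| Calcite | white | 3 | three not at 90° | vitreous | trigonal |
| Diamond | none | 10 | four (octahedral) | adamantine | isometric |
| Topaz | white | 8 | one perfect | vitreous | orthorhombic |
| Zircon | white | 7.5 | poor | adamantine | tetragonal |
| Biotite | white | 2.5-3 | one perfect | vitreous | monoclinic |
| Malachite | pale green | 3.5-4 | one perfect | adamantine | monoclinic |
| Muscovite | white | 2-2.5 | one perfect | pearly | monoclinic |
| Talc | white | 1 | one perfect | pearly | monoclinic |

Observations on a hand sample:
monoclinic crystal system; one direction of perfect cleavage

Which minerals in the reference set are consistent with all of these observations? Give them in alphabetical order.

Azurite, Biotite, Chlorite, Malachite, Muscovite, Talc

Monoclinic crystal system: only Azurite, Hornblende, Chlorite, Biotite, Malachite, Muscovite, Talc remain.
One direction of perfect cleavage is inconsistent with Hornblende.
The minerals that satisfy all observations are Azurite, Biotite, Chlorite, Malachite, Muscovite, Talc.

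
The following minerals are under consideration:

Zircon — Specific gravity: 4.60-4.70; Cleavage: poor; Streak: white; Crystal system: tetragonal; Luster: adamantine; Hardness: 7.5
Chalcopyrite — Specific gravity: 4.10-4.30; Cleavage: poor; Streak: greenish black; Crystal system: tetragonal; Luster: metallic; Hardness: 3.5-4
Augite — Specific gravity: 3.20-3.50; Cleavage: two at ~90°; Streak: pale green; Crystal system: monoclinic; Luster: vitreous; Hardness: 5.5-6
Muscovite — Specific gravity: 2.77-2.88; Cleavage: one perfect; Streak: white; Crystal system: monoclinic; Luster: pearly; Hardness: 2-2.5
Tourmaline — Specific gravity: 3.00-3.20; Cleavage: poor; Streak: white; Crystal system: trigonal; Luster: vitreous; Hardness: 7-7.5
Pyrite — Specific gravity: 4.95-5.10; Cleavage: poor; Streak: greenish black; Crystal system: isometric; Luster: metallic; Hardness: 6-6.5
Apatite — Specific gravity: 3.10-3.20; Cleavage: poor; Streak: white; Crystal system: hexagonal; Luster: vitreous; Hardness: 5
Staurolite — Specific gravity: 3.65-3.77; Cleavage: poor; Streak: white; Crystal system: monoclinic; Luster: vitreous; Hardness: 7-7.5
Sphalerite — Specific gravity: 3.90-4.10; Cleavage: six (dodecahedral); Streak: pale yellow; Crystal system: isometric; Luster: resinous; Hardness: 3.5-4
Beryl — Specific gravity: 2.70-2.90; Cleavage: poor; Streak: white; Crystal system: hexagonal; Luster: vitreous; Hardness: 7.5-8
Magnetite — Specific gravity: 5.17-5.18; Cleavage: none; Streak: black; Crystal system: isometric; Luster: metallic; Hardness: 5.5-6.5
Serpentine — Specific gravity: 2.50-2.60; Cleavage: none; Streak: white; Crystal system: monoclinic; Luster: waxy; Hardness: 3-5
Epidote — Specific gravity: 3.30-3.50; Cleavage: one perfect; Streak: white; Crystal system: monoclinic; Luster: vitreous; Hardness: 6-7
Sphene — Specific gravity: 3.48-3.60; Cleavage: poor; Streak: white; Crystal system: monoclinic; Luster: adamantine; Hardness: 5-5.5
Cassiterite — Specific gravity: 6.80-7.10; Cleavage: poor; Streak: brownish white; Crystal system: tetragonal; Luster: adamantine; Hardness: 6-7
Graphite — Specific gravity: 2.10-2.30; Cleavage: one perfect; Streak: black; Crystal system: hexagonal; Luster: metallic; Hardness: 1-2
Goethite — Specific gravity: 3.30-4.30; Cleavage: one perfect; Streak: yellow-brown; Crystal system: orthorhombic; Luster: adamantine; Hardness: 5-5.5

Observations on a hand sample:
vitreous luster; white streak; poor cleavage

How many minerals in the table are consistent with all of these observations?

4

Vitreous luster — narrows the field to Augite, Tourmaline, Apatite, Staurolite, Beryl, Epidote.
White streak is inconsistent with Augite.
Poor cleavage rules out Epidote.
Consistent with every observation: Apatite, Beryl, Staurolite, Tourmaline.
That is 4 minerals.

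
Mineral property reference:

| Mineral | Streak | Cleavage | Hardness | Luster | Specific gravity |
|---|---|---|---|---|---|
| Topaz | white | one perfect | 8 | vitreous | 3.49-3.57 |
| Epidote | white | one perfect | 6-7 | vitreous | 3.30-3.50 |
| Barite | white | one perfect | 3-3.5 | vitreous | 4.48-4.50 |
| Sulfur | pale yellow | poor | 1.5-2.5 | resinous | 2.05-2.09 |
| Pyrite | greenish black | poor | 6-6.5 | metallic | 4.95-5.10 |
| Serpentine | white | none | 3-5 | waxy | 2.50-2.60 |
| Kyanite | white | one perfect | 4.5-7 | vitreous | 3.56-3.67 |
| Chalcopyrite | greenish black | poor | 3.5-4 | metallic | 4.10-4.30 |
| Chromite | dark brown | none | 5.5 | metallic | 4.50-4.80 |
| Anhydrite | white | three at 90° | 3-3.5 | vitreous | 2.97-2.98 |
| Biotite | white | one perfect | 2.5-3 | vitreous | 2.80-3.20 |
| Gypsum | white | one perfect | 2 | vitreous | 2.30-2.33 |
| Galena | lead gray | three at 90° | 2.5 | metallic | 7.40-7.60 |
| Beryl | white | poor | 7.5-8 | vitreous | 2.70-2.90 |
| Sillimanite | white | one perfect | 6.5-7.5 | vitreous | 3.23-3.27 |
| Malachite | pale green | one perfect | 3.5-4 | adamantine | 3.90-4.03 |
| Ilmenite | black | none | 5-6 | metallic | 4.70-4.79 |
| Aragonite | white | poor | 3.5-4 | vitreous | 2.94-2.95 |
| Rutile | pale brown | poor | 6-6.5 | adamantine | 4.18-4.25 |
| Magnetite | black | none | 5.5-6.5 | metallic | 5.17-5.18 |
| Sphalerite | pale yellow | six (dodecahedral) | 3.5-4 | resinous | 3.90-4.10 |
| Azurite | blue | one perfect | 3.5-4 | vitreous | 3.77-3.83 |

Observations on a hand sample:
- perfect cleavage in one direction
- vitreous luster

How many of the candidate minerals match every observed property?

8

Perfect cleavage in one direction: leaves Topaz, Epidote, Barite, Kyanite, Biotite, Gypsum, Sillimanite, Malachite, Azurite.
Vitreous luster rules out Malachite.
Remaining candidates: Azurite, Barite, Biotite, Epidote, Gypsum, Kyanite, Sillimanite, Topaz.
That is 8 minerals.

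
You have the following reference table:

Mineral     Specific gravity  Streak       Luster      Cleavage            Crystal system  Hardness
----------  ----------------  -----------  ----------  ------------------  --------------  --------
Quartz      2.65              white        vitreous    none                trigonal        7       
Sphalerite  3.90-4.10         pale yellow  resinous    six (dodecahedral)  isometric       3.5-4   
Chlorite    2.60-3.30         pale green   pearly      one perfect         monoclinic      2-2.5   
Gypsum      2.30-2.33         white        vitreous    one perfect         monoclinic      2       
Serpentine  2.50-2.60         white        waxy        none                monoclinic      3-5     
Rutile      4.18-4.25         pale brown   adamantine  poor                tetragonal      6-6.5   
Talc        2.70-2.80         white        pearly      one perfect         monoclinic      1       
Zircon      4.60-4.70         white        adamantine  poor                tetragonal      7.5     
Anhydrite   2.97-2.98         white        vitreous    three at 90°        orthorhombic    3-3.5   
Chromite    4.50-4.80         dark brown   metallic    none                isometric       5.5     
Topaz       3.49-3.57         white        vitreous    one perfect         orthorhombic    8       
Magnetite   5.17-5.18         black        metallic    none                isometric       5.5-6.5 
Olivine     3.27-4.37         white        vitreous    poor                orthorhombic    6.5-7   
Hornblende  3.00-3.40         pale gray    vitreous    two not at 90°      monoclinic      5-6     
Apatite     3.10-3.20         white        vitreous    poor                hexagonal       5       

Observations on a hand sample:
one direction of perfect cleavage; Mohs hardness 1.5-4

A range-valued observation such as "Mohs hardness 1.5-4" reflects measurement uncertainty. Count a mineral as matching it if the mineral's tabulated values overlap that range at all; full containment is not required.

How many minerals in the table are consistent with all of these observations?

2

One direction of perfect cleavage: only Chlorite, Gypsum, Talc, Topaz remain.
Mohs hardness 1.5-4 rules out Talc, Topaz.
The minerals that satisfy all observations are Chlorite, Gypsum.
That is 2 minerals.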